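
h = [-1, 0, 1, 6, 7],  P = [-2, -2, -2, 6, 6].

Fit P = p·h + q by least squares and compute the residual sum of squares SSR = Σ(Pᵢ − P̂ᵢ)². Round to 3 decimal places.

SSR = 3.609

Normal-equation sums: Σh·h = 87, Σh = 13, Σ1 = 5.
Right-hand side: Σh·P = 78, ΣP = 6.
XᵀX·[p, q]ᵀ = XᵀP becomes [[87, 13]; [13, 5]]·[p, q]ᵀ = [78, 6]ᵀ.
Eliminating q: 5·(row 1) − 13·(row 2) gives 266·p = 5·78 − 13·6 = 312, so p = 156/133.
Then q = (6 − 13·(156/133))/5 = -246/133.
Residuals: 136/133, -20/133, -176/133, 108/133, -48/133; SSR = 480/133.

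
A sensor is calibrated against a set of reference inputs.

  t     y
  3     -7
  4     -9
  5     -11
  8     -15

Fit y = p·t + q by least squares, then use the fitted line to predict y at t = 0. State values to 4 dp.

The normal equations are: 114·p + 20·q = -232;  20·p + 4·q = -42.
Eliminating q: 4·(row 1) − 20·(row 2) gives 56·p = 4·(-232) − 20·(-42) = -88, so p = -11/7.
Then q = ((-42) − 20·(-11/7))/4 = -37/14.
At t = 0: ŷ = (-11/7)·(0) + (-37/14)·(1) = -37/14.

ŷ = -2.6429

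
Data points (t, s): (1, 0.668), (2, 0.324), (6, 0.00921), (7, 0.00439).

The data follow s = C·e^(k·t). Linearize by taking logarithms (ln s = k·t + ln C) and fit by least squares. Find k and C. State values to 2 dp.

Linearized form: ln s = k·t + ln C. From the 4 transformed points,
Σt = 16.0000, Σ(t)² = 90.0000, Σln s = -11.6464, Σt·ln s = -68.7813.
Equations: 90.0000·k + 16.0000·ln C = -68.7813;  16.0000·k + 4·ln C = -11.6464.
Δ = 90.0000·4 − (16.0000)² = 104.0000; k = (-68.7813·4 − 16.0000·-11.6464)/104.0000 = -0.85368, ln C = (90.0000·-11.6464 − 16.0000·-68.7813)/104.0000 = 0.50314, so C = exp(0.50314) = 1.65391.

k = -0.85, C = 1.65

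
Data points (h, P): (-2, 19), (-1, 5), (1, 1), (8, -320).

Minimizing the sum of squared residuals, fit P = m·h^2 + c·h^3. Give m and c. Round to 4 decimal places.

m = 2.8243, c = -0.9780

MᵀM·[m, c]ᵀ = MᵀP reads: 4114·m + 32736·c = -20398;  32736·m + 262210·c = -163996.
det = 4114·262210 − 32736² = 7086244.
m = ((-20398)·262210 − 32736·(-163996))/7086244 = 5003369/1771561; c = (4114·(-163996) − 32736·(-20398))/7086244 = -157514/161051.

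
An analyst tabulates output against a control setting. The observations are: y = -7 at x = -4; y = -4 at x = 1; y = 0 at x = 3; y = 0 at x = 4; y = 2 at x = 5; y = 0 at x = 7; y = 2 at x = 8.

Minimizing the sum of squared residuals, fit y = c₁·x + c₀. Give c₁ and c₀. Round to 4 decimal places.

AᵀA·[c₁, c₀]ᵀ = Aᵀy reads: 180·c₁ + 24·c₀ = 50;  24·c₁ + 7·c₀ = -7.
(Σx·x = 180, Σx = 24, Σ1 = 7, Σx·y = 50, Σy = -7.)
Δ = 180·7 − 24² = 684.
c₁ = (50·7 − 24·(-7))/684 = 259/342; c₀ = (180·(-7) − 24·50)/684 = -205/57.

c₁ = 0.7573, c₀ = -3.5965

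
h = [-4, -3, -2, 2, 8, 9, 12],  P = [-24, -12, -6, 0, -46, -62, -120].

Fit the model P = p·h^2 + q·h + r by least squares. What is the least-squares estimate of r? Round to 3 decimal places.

Sums needed: Σh^2·h^2 = 31762, Σh^2·h = 2878, Σh^2 = 322, Σh·h = 322, Σh = 22, Σ1 = 7.
Right-hand side: Σh^2·P = -25762, Σh·P = -2222, ΣP = -270.
So XᵀX·[p, q, r]ᵀ = XᵀP: [[31762, 2878, 322]; [2878, 322, 22]; [322, 22, 7]]·[p, q, r]ᵀ = [-25762, -2222, -270]ᵀ.
Row-reducing yields p = -19707/19541, q = 117874/58623, r = 87932/58623.

r = 1.500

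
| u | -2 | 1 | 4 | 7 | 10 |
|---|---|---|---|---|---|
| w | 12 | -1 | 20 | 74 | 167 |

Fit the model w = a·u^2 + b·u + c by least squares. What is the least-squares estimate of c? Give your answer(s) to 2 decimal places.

c = -0.82

XᵀX·[a, b, c]ᵀ = Xᵀw reads: 12674·a + 1400·b + 170·c = 20693;  1400·a + 170·b + 20·c = 2243;  170·a + 20·b + 5·c = 272.
(Σu^2·u^2 = 12674, Σu^2·u = 1400, Σu^2 = 170, Σu·u = 170, Σu = 20, Σ1 = 5, Σu^2·w = 20693, Σu·w = 2243, Σw = 272.)
Row-reducing yields a = 35/18, b = -49/18, c = -37/45.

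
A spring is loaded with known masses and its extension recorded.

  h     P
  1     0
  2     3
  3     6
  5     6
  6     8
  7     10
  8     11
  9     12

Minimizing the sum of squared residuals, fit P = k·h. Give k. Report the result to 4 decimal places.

With design matrix A, AᵀA = [[269]] and AᵀP = [368]ᵀ.
k = 368/269 = 1.36803.

k = 1.3680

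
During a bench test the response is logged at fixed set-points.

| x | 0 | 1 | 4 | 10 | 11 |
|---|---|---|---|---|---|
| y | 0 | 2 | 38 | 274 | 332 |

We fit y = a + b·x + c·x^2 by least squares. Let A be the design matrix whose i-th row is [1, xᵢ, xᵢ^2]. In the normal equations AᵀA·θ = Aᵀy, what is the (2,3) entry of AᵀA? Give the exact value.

2396

Row 2 ↔ basis x, column 3 ↔ basis x^2, so (AᵀA)_{2,3} = Σᵢ (x)·(x^2) = (0)·(0) + (1)·(1) + (4)·(16) + (10)·(100) + (11)·(121) = 2396.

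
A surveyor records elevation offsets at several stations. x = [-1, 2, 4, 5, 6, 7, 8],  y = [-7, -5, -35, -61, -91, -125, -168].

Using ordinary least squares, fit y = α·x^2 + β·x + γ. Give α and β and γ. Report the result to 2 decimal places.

Entries of AᵀA: Σx^2·x^2 = 8691, Σx^2·x = 1267, Σx^2 = 195, Σx·x = 195, Σx = 31, Σ1 = 7.
Moment sums: Σx^2·y = -22265, Σx·y = -3213, Σy = -492.
Inverting the 3×3 Gram matrix, [α, β, γ]ᵀ = [-134383/44324, 145139/44324, -3644/11081]ᵀ.

α = -3.03, β = 3.27, γ = -0.33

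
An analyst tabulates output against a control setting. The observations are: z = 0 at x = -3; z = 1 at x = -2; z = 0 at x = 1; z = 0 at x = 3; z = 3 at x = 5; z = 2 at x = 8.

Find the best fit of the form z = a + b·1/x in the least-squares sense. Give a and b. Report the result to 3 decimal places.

a = 1.046, b = -0.336

Forming MᵀM = [[6, 33/40]; [33/40, 22001/14400]] and Mᵀz = [6, 7/20]ᵀ gives MᵀM·[a, b]ᵀ = Mᵀz.
Δ = 6·(22001/14400) − (33/40)² = 8147/960.
a = (6·(22001/14400) − (33/40)·(7/20))/(8147/960) = 42616/40735; b = (6·(7/20) − (33/40)·6)/(8147/960) = -2736/8147.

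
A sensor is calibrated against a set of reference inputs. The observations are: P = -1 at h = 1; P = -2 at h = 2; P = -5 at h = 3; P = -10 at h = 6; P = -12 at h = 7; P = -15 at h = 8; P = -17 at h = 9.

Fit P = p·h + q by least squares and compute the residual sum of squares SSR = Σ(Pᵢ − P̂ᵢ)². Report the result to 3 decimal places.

Normal-equation sums: Σh·h = 244, Σh = 36, Σ1 = 7.
And Σh·P = -437, ΣP = -62.
So AᵀA·[p, q]ᵀ = AᵀP: [[244, 36]; [36, 7]]·[p, q]ᵀ = [-437, -62]ᵀ.
det = 244·7 − 36² = 412.
p = ((-437)·7 − 36·(-62))/412 = -827/412; q = (244·(-62) − 36·(-437))/412 = 151/103.
Residuals: -189/412, 113/206, -183/412, 119/206, 241/412, -42/103, -165/412; SSR = 705/412.

SSR = 1.711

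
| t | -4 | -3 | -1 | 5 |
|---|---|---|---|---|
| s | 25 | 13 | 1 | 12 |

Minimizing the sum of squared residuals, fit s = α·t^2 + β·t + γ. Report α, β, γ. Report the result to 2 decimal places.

α = 1.10, β = -2.46, γ = -3.08

From the data, Σt^2·t^2 = 963, Σt^2·t = 33, Σt^2 = 51, Σt·t = 51, Σt = -3, Σ1 = 4.
And Σt^2·s = 818, Σt·s = -80, Σs = 51.
Solving the 3×3 system (Gaussian elimination) gives α = 1487/1356, β = -16673/6780, γ = -1738/565.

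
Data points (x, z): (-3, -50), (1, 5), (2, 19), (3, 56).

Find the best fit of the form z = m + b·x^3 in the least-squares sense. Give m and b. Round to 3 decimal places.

From the data, Σ1 = 4, Σx^3 = 9, Σx^3·x^3 = 1523.
And Σz = 30, Σx^3·z = 3019.
Normal equations: [[4, 9]; [9, 1523]]·[m, b]ᵀ = [30, 3019]ᵀ.
Determinant 4·1523 − 9² = 6011.
m = (30·1523 − 9·3019)/6011 = 18519/6011; b = (4·3019 − 9·30)/6011 = 11806/6011.

m = 3.081, b = 1.964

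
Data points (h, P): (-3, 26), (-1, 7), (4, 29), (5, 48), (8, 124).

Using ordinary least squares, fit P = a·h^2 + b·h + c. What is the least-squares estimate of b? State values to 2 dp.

b = -1.56

Normal-equation sums: Σh^2·h^2 = 5059, Σh^2·h = 673, Σh^2 = 115, Σh·h = 115, Σh = 13, Σ1 = 5.
Moment sums: Σh^2·P = 9841, Σh·P = 1263, ΣP = 234.
Normal equations: [[5059, 673, 115]; [673, 115, 13]; [115, 13, 5]]·[a, b, c]ᵀ = [9841, 1263, 234]ᵀ.
Solving the 3×3 system (Gaussian elimination) gives a = 146563/70176, b = -6431/4128, c = 32923/11696.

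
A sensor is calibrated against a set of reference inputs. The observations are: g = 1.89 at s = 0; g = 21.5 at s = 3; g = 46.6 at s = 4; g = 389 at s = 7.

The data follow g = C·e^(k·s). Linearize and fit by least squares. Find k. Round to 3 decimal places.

k = 0.761

Taking logs, ln g = k·s + ln C, so regress ln g on s.
AᵀA = [[74.0000, 14.0000]; [14.0000, 4]], rhs = [66.3156, 13.5098]ᵀ  (here Σs = 14.0000, Σ(s)² = 74.0000, Σln g = 13.5098, Σs·ln g = 66.3156).
Slope k = (n·Σs·ln g − Σs·Σln g)/(n·Σ(s)² − (Σs)²) = (4·66.3156 − 14.0000·13.5098)/100.0000 = 0.76125; ln C = (Σln g − k·Σs)/n = 0.71307.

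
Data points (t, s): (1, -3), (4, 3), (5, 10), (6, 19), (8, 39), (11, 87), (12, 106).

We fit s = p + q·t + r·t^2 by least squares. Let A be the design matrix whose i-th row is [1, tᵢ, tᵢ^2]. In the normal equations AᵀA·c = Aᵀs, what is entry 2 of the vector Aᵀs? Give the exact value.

Entry 2 ↔ basis t, so (Aᵀs)_{2} = Σᵢ (t)·sᵢ = (1)·(-3) + (4)·(3) + (5)·(10) + (6)·(19) + (8)·(39) + (11)·(87) + (12)·(106) = 2714.

2714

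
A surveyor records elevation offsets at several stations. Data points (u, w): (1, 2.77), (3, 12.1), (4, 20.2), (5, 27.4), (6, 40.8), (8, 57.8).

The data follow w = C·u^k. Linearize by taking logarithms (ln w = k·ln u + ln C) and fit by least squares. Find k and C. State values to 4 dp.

With ln wᵢ as the transformed response and ln uᵢ as the regressor:
Σln u = 7.9655, Σ(ln u)² = 13.2535, Σln w = 17.5939, Σln u·ln w = 27.3153.
Normal system: [[13.2535, 7.9655]; [7.9655, 6]]·[k, ln C]ᵀ = [27.3153, 17.5939]ᵀ.
Δ = 13.2535·6 − (7.9655)² = 16.0713; k = (27.3153·6 − 7.9655·17.5939)/16.0713 = 1.47756, ln C = (13.2535·17.5939 − 7.9655·27.3153)/16.0713 = 0.97073, so C = exp(0.97073) = 2.63987.

k = 1.4776, C = 2.6399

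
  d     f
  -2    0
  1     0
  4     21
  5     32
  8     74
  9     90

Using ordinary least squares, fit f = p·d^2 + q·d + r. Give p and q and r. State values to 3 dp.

XᵀX·[p, q, r]ᵀ = Xᵀf reads: 11555·p + 1423·q + 191·r = 13162;  1423·p + 191·q + 25·r = 1646;  191·p + 25·q + 6·r = 217.
Inverting the 3×3 Gram matrix, [p, q, r]ᵀ = [77817/82060, 139009/82060, -44271/41030]ᵀ.

p = 0.948, q = 1.694, r = -1.079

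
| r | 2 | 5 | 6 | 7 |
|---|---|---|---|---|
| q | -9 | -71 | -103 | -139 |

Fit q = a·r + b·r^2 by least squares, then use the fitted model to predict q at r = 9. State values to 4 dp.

The normal equations are: 114·a + 692·b = -1964;  692·a + 4338·b = -12330.
(Σr·r = 114, Σr·r^2 = 692, Σr^2·r^2 = 4338, Σr·q = -1964, Σr^2·q = -12330.)
det = 114·4338 − 692² = 15668.
a = ((-1964)·4338 − 692·(-12330))/15668 = 3132/3917; b = (114·(-12330) − 692·(-1964))/15668 = -11633/3917.
At r = 9: q̂ = (3132/3917)·(9) + (-11633/3917)·(81) = -914085/3917.

q̂ = -233.3635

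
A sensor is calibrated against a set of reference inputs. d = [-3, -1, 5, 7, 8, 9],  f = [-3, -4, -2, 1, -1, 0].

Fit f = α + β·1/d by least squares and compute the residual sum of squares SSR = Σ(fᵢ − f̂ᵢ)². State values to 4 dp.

SSR = 6.4971

MᵀM·[α, β]ᵀ = Mᵀf reads: 6·α + (-1901/2520)·β = -9;  (-1901/2520)·α + (7617241/6350400)·β = 1293/280.
Determinant 6·(7617241/6350400) − (-1901/2520)² = 8417929/1270080.
α = ((-9)·(7617241/6350400) − (-1901/2520)·(1293/280))/(8417929/1270080) = -46433232/42089645; β = (6·(1293/280) − (-1901/2520)·(-9))/(8417929/1270080) = 26567352/8417929.
Residuals: -35556783/42089645, 10911412/42089645, -12862682/8417929, 530887/321295, -12261008/42089645, 31673592/42089645; SSR = 273458726/42089645.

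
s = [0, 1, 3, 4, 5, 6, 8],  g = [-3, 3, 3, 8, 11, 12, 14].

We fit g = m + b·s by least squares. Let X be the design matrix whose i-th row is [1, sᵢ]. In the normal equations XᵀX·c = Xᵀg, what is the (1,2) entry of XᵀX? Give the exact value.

Row 1 ↔ basis 1, column 2 ↔ basis s, so (XᵀX)_{1,2} = Σᵢ s = (1)·(0) + (1)·(1) + (1)·(3) + (1)·(4) + (1)·(5) + (1)·(6) + (1)·(8) = 27.

27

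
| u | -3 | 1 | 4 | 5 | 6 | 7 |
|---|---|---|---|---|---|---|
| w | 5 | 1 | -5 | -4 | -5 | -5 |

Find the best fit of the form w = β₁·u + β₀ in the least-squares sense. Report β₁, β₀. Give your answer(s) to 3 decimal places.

β₁ = -1.091, β₀ = 1.471

The normal system MᵀM·[β₁, β₀]ᵀ = Mᵀw is [[136, 20]; [20, 6]]·[β₁, β₀]ᵀ = [-119, -13]ᵀ.
Eliminating β₀: 6·(row 1) − 20·(row 2) gives 416·β₁ = 6·(-119) − 20·(-13) = -454, so β₁ = -227/208.
Then β₀ = ((-13) − 20·(-227/208))/6 = 153/104.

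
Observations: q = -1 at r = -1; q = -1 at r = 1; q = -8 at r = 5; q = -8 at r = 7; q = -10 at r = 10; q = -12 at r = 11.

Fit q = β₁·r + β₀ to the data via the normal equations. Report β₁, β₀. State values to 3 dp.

β₁ = -0.935, β₀ = -1.524

Forming MᵀM = [[297, 33]; [33, 6]] and Mᵀq = [-328, -40]ᵀ gives MᵀM·[β₁, β₀]ᵀ = Mᵀq.
det = 297·6 − 33² = 693.
β₁ = ((-328)·6 − 33·(-40))/693 = -72/77; β₀ = (297·(-40) − 33·(-328))/693 = -32/21.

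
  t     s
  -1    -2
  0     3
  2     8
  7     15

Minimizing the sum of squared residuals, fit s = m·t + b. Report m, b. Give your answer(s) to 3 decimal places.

m = 1.974, b = 2.053

The normal equations are: 54·m + 8·b = 123;  8·m + 4·b = 24.
Determinant 54·4 − 8² = 152.
m = (123·4 − 8·24)/152 = 75/38; b = (54·24 − 8·123)/152 = 39/19.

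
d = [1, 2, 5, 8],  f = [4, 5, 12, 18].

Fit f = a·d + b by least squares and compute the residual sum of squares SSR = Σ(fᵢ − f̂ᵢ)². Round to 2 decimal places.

SSR = 0.62

From the data, Σd·d = 94, Σd = 16, Σ1 = 4.
And Σd·f = 218, Σf = 39.
So AᵀA·[a, b]ᵀ = Aᵀf: [[94, 16]; [16, 4]]·[a, b]ᵀ = [218, 39]ᵀ.
Determinant 94·4 − 16² = 120.
a = (218·4 − 16·39)/120 = 31/15; b = (94·39 − 16·218)/120 = 89/60.
Residuals: 9/20, -37/60, 11/60, -1/60; SSR = 37/60.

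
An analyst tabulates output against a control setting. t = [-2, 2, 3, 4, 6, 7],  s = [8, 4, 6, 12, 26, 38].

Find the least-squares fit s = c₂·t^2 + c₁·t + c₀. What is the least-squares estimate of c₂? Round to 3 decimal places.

c₂ = 0.887

MᵀM·[c₂, c₁, c₀]ᵀ = Mᵀs reads: 4066·c₂ + 650·c₁ + 118·c₀ = 3092;  650·c₂ + 118·c₁ + 20·c₀ = 480;  118·c₂ + 20·c₁ + 6·c₀ = 94.
Row-reducing yields c₂ = 205/231, c₁ = -25/21, c₀ = 24/11.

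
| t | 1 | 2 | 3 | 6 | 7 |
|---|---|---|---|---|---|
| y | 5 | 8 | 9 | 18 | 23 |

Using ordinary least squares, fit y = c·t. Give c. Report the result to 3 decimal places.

Sums needed: Σt·t = 99.
And Σt·y = 317.
AᵀA·[c]ᵀ = Aᵀy becomes [[99]]·[c]ᵀ = [317]ᵀ.
Hence c = 317 / 99 ≈ 3.20202.

c = 3.202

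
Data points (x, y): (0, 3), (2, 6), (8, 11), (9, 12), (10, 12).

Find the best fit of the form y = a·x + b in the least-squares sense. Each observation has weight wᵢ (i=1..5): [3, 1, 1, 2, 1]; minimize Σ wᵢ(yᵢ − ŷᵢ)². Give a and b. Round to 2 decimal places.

a = 0.95, b = 3.25

With design matrix A, AᵀWA = [[330, 38]; [38, 8]] and AᵀWy = [436, 62]ᵀ.
Δ = 330·8 − 38² = 1196.
a = (436·8 − 38·62)/1196 = 283/299; b = (330·62 − 38·436)/1196 = 973/299.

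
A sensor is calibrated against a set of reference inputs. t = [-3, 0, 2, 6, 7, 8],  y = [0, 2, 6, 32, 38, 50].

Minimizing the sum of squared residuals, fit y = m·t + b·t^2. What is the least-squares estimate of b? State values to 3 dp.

Compute the Gram sums: Σt·t = 162, Σt·t^2 = 1052, Σt^2·t^2 = 7890.
For Mᵀy: Σt·y = 870, Σt^2·y = 6238.
Normal equations: [[162, 1052]; [1052, 7890]]·[m, b]ᵀ = [870, 6238]ᵀ.
det = 162·7890 − 1052² = 171476.
m = (870·7890 − 1052·6238)/171476 = 287/163; b = (162·6238 − 1052·870)/171476 = 23829/42869.

b = 0.556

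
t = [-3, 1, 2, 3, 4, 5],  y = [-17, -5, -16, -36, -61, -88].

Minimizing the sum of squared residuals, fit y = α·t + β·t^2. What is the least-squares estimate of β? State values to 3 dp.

Entries of XᵀX: Σt·t = 64, Σt·t^2 = 198, Σt^2·t^2 = 1060.
Right-hand side: Σt·y = -778, Σt^2·y = -3722.
Normal equations: [[64, 198]; [198, 1060]]·[α, β]ᵀ = [-778, -3722]ᵀ.
Eliminating β: 1060·(row 1) − 198·(row 2) gives 28636·α = 1060·(-778) − 198·(-3722) = -87724, so α = -21931/7159.
Then β = ((-3722) − 198·(-21931/7159))/1060 = -21041/7159.

β = -2.939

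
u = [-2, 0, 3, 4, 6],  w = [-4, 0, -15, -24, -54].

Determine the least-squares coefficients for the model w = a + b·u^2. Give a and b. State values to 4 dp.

a = 0.2940, b = -1.5149

Entries of AᵀA: Σ1 = 5, Σu^2 = 65, Σu^2·u^2 = 1649.
Moment sums: Σw = -97, Σu^2·w = -2479.
Normal equations: [[5, 65]; [65, 1649]]·[a, b]ᵀ = [-97, -2479]ᵀ.
Determinant 5·1649 − 65² = 4020.
a = ((-97)·1649 − 65·(-2479))/4020 = 197/670; b = (5·(-2479) − 65·(-97))/4020 = -203/134.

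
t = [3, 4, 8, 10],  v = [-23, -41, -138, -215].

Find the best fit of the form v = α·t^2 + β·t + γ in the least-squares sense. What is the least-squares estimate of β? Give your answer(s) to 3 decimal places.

With design matrix M, MᵀM = [[14433, 1603, 189]; [1603, 189, 25]; [189, 25, 4]] and Mᵀv = [-31195, -3487, -417]ᵀ.
Row-reducing yields α = -9797/4684, β = 197/4684, γ = -13315/2342.

β = 0.042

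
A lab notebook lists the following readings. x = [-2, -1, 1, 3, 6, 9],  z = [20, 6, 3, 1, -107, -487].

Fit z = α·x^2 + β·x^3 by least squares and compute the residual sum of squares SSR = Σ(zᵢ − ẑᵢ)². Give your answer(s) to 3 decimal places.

SSR = 4.757

Normal-equation sums: Σx^2·x^2 = 7956, Σx^2·x^3 = 67036, Σx^3·x^3 = 578892.
Right-hand side: Σx^2·z = -43201, Σx^3·z = -378271.
Normal equations: [[7956, 67036]; [67036, 578892]]·[α, β]ᵀ = [-43201, -378271]ᵀ.
Eliminating β: 578892·(row 1) − 67036·(row 2) gives 111839456·α = 578892·(-43201) − 67036·(-378271) = 349061464, so α = 739537/236948.
Then β = ((-378271) − 67036·(739537/236948))/578892 = -120235/118474.
Residuals: -35737/59237, 441681/236948, 211777/236948, 73805/236948, -8812/59237, 6457/236948; SSR = 1127239/236948.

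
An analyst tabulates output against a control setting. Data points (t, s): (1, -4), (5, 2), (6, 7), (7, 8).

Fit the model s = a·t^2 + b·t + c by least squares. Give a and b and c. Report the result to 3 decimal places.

Normal-equation sums: Σt^2·t^2 = 4323, Σt^2·t = 685, Σt^2 = 111, Σt·t = 111, Σt = 19, Σ1 = 4.
And Σt^2·s = 690, Σt·s = 104, Σs = 13.
Normal equations: [[4323, 685, 111]; [685, 111, 19]; [111, 19, 4]]·[a, b, c]ᵀ = [690, 104, 13]ᵀ.
Solving the 3×3 system (Gaussian elimination) gives a = 167/902, b = 567/902, c = -2198/451.

a = 0.185, b = 0.629, c = -4.874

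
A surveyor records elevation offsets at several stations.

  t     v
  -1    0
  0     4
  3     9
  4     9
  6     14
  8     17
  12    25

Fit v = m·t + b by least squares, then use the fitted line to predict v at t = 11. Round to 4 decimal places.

Sums needed: Σt·t = 270, Σt = 32, Σ1 = 7.
Moment sums: Σt·v = 583, Σv = 78.
Δ = 270·7 − 32² = 866.
m = (583·7 − 32·78)/866 = 1585/866; b = (270·78 − 32·583)/866 = 1202/433.
At t = 11: v̂ = (1585/866)·(11) + (1202/433)·(1) = 19839/866.

v̂ = 22.9088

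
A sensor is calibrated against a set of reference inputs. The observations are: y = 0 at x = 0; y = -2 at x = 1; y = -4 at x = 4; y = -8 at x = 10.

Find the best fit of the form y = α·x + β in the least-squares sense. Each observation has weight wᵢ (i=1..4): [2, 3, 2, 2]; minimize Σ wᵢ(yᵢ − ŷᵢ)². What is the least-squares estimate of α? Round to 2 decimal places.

Compute the Gram sums: Σwᵢ·x·x = 235, Σwᵢ·x = 31, Σwᵢ·1 = 9.
Moment sums: Σwᵢ·x·y = -198, Σwᵢ·y = -30.
Determinant 235·9 − 31² = 1154.
α = ((-198)·9 − 31·(-30))/1154 = -426/577; β = (235·(-30) − 31·(-198))/1154 = -456/577.

α = -0.74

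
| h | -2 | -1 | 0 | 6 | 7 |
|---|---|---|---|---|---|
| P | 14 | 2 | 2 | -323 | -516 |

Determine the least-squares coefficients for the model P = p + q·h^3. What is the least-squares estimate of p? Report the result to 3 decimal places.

p = 1.600

Entries of AᵀA: Σ1 = 5, Σh^3 = 550, Σh^3·h^3 = 164370.
Moment sums: ΣP = -821, Σh^3·P = -246870.
Δ = 5·164370 − 550² = 519350.
p = ((-821)·164370 − 550·(-246870))/519350 = 83073/51935; q = (5·(-246870) − 550·(-821))/519350 = -15656/10387.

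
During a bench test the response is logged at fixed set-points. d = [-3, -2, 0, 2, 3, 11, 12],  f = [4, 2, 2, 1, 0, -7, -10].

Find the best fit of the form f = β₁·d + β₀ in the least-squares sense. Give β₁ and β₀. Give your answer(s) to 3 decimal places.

β₁ = -0.857, β₀ = 1.674

With design matrix X, XᵀX = [[291, 23]; [23, 7]] and Xᵀf = [-211, -8]ᵀ.
Eliminating β₀: 7·(row 1) − 23·(row 2) gives 1508·β₁ = 7·(-211) − 23·(-8) = -1293, so β₁ = -1293/1508.
Then β₀ = ((-8) − 23·(-1293/1508))/7 = 2525/1508.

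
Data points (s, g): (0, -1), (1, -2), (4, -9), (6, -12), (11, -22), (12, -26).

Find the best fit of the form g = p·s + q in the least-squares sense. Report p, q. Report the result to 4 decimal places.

p = -2.0426, q = -0.4255

Entries of MᵀM: Σs·s = 318, Σs = 34, Σ1 = 6.
Right-hand side: Σs·g = -664, Σg = -72.
Δ = 318·6 − 34² = 752.
p = ((-664)·6 − 34·(-72))/752 = -96/47; q = (318·(-72) − 34·(-664))/752 = -20/47.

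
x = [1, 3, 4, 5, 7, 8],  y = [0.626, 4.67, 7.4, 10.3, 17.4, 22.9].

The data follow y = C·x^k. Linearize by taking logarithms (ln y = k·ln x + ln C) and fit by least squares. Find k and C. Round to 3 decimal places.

Linearized form: ln y = k·ln x + ln C. From the 6 transformed points,
AᵀA = [[13.8297, 8.1197]; [8.1197, 6]], rhs = [20.2907, 11.3940]ᵀ  (here Σln x = 8.1197, Σ(ln x)² = 13.8297, Σln y = 11.3940, Σln x·ln y = 20.2907).
Δ = 13.8297·6 − (8.1197)² = 17.0487; k = (20.2907·6 − 8.1197·11.3940)/17.0487 = 1.71440, ln C = (13.8297·11.3940 − 8.1197·20.2907)/17.0487 = -0.42107, so C = exp(-0.42107) = 0.65634.

k = 1.714, C = 0.656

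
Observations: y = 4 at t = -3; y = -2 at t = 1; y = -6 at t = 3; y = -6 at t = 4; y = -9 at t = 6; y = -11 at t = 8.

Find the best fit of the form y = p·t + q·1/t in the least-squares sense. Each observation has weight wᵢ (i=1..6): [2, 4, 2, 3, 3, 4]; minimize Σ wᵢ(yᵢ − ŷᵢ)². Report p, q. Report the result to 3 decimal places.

AᵀWA·[p, q]ᵀ = AᵀWy reads: 452·p + 18·q = -654;  18·p + (43/9)·q = -175/6.
(Σwᵢ·t·t = 452, Σwᵢ·t·1/t = 18, Σwᵢ·1/t·1/t = 43/9, Σwᵢ·t·y = -654, Σwᵢ·1/t·y = -175/6.)
Δ = 452·(43/9) − 18² = 16520/9.
p = ((-654)·(43/9) − 18·(-175/6))/(16520/9) = -23397/16520; q = (452·(-175/6) − 18·(-654))/(16520/9) = -6351/8260.

p = -1.416, q = -0.769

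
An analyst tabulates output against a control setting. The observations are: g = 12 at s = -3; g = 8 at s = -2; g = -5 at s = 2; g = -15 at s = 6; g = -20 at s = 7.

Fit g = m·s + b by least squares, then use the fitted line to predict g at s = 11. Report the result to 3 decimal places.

ĝ = -31.659

Normal-equation sums: Σs·s = 102, Σs = 10, Σ1 = 5.
Right-hand side: Σs·g = -292, Σg = -20.
Normal equations: [[102, 10]; [10, 5]]·[m, b]ᵀ = [-292, -20]ᵀ.
Δ = 102·5 − 10² = 410.
m = ((-292)·5 − 10·(-20))/410 = -126/41; b = (102·(-20) − 10·(-292))/410 = 88/41.
At s = 11: ĝ = (-126/41)·(11) + (88/41)·(1) = -1298/41.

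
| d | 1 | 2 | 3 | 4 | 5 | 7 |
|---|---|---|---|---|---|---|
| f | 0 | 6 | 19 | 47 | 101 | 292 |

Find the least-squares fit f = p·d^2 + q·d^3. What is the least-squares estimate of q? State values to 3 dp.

q = 0.973

From the data, Σd^2·d^2 = 3380, Σd^2·d^3 = 21232, Σd^3·d^3 = 138164.
Right-hand side: Σd^2·f = 17780, Σd^3·f = 116350.
det = 3380·138164 − 21232² = 16196496.
p = (17780·138164 − 21232·116350)/16196496 = -287235/337427; q = (3380·116350 − 21232·17780)/16196496 = 656585/674854.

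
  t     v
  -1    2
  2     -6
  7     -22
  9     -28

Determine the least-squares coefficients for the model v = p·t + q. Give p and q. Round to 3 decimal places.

The normal system XᵀX·[p, q]ᵀ = Xᵀv is [[135, 17]; [17, 4]]·[p, q]ᵀ = [-420, -54]ᵀ.
Eliminating q: 4·(row 1) − 17·(row 2) gives 251·p = 4·(-420) − 17·(-54) = -762, so p = -762/251.
Then q = ((-54) − 17·(-762/251))/4 = -150/251.

p = -3.036, q = -0.598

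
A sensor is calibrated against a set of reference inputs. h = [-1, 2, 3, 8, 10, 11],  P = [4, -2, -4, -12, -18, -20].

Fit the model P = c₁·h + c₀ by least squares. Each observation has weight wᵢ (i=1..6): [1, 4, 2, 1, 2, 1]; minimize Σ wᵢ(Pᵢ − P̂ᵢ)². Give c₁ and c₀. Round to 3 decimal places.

Compute the Gram sums: Σwᵢ·h·h = 420, Σwᵢ·h = 52, Σwᵢ·1 = 11.
Moment sums: Σwᵢ·h·P = -720, Σwᵢ·P = -80.
Determinant 420·11 − 52² = 1916.
c₁ = ((-720)·11 − 52·(-80))/1916 = -940/479; c₀ = (420·(-80) − 52·(-720))/1916 = 960/479.

c₁ = -1.962, c₀ = 2.004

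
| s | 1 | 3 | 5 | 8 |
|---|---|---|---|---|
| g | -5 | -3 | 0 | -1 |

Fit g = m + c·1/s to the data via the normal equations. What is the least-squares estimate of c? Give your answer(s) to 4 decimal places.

c = -4.9951

Normal-equation sums: Σ1 = 4, Σ1/s = 199/120, Σ1/s·1/s = 16801/14400.
Moment sums: Σg = -9, Σ1/s·g = -49/8.
Δ = 4·(16801/14400) − (199/120)² = 3067/1600.
m = ((-9)·(16801/14400) − (199/120)·(-49/8))/(3067/1600) = -1648/9201; c = (4·(-49/8) − (199/120)·(-9))/(3067/1600) = -15320/3067.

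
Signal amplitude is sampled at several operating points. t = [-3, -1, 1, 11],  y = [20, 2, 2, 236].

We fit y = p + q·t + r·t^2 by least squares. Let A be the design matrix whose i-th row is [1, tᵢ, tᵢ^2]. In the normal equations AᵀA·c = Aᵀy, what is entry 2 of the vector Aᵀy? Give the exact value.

2536

Entry 2 ↔ basis t, so (Aᵀy)_{2} = Σᵢ (t)·yᵢ = (-3)·(20) + (-1)·(2) + (1)·(2) + (11)·(236) = 2536.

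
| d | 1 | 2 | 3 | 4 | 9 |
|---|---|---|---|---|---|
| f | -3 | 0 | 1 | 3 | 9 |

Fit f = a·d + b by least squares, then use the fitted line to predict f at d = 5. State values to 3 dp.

f̂ = 3.701

Entries of XᵀX: Σd·d = 111, Σd = 19, Σ1 = 5.
Moment sums: Σd·f = 93, Σf = 10.
det = 111·5 − 19² = 194.
a = (93·5 − 19·10)/194 = 275/194; b = (111·10 − 19·93)/194 = -657/194.
At d = 5: f̂ = (275/194)·(5) + (-657/194)·(1) = 359/97.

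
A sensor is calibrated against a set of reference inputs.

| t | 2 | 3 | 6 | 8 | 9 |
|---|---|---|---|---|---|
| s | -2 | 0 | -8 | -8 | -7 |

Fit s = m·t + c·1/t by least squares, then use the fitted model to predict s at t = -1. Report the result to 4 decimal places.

ŝ = -0.7765

Compute the Gram sums: Σt·t = 194, Σt·1/t = 5, Σ1/t·1/t = 2161/5184.
Right-hand side: Σt·s = -179, Σ1/t·s = -37/9.
So AᵀA·[m, c]ᵀ = Aᵀs: [[194, 5]; [5, 2161/5184]]·[m, c]ᵀ = [-179, -37/9]ᵀ.
Eliminating c: (2161/5184)·(row 1) − 5·(row 2) gives (144817/2592)·m = (2161/5184)·(-179) − 5·(-37/9) = -280259/5184, so m = -280259/289634.
Then c = ((-37/9) − 5·(-280259/289634))/(2161/5184) = 252576/144817.
At t = -1: ŝ = (-280259/289634)·(-1) + (252576/144817)·(-1) = -224893/289634.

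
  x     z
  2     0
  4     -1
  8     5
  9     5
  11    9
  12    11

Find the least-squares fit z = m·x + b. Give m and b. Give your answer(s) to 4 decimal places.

Entries of MᵀM: Σx·x = 430, Σx = 46, Σ1 = 6.
Right-hand side: Σx·z = 312, Σz = 29.
Normal equations: [[430, 46]; [46, 6]]·[m, b]ᵀ = [312, 29]ᵀ.
Eliminating b: 6·(row 1) − 46·(row 2) gives 464·m = 6·312 − 46·29 = 538, so m = 269/232.
Then b = (29 − 46·(269/232))/6 = -941/232.

m = 1.1595, b = -4.0560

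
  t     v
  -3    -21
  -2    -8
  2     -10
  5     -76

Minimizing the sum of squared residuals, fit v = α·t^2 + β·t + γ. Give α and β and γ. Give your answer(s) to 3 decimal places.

Entries of MᵀM: Σt^2·t^2 = 738, Σt^2·t = 98, Σt^2 = 42, Σt·t = 42, Σt = 2, Σ1 = 4.
Right-hand side: Σt^2·v = -2161, Σt·v = -321, Σv = -115.
Normal equations: [[738, 98, 42]; [98, 42, 2]; [42, 2, 4]]·[α, β, γ]ᵀ = [-2161, -321, -115]ᵀ.
Inverting the 3×3 Gram matrix, [α, β, γ]ᵀ = [-4701/1562, -55/71, 2529/781]ᵀ.

α = -3.010, β = -0.775, γ = 3.238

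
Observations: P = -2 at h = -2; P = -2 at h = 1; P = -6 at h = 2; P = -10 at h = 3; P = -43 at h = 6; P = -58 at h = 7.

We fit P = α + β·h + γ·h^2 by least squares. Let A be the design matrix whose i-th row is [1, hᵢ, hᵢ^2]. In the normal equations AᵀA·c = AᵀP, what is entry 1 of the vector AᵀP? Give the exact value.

-121

Entry 1 ↔ basis 1, so (AᵀP)_{1} = Σᵢ Pᵢ = (1)·(-2) + (1)·(-2) + (1)·(-6) + (1)·(-10) + (1)·(-43) + (1)·(-58) = -121.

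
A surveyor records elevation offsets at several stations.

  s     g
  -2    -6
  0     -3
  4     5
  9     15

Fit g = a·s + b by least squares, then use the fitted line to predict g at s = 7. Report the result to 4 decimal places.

Setting ∂/∂a … = 0 gives: 101·a + 11·b = 167;  11·a + 4·b = 11.
(Σs·s = 101, Σs = 11, Σ1 = 4, Σs·g = 167, Σg = 11.)
Determinant 101·4 − 11² = 283.
a = (167·4 − 11·11)/283 = 547/283; b = (101·11 − 11·167)/283 = -726/283.
At s = 7: ĝ = (547/283)·(7) + (-726/283)·(1) = 3103/283.

ĝ = 10.9647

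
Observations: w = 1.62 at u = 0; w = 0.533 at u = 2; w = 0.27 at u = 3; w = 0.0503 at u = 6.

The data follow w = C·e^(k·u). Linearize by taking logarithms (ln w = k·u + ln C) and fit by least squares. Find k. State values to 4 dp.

Taking logs, ln w = k·u + ln C, so regress ln w on u.
AᵀA = [[49.0000, 11.0000]; [11.0000, 4]], rhs = [-23.1250, -4.4459]ᵀ  (here Σu = 11.0000, Σ(u)² = 49.0000, Σln w = -4.4459, Σu·ln w = -23.1250).
Slope k = (n·Σu·ln w − Σu·Σln w)/(n·Σ(u)² − (Σu)²) = (4·-23.1250 − 11.0000·-4.4459)/75.0000 = -0.58127; ln C = (Σln w − k·Σu)/n = 0.48701.

k = -0.5813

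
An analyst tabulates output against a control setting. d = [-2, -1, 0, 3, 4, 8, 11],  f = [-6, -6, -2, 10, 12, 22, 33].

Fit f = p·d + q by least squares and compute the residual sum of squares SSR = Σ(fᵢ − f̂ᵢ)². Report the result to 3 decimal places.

Compute the Gram sums: Σd·d = 215, Σd = 23, Σ1 = 7.
Moment sums: Σd·f = 635, Σf = 63.
XᵀX·[p, q]ᵀ = Xᵀf becomes [[215, 23]; [23, 7]]·[p, q]ᵀ = [635, 63]ᵀ.
Eliminating q: 7·(row 1) − 23·(row 2) gives 976·p = 7·635 − 23·63 = 2996, so p = 749/244.
Then q = (63 − 23·(749/244))/7 = -265/244.
Residuals: 299/244, -225/122, -223/244, 229/122, 197/244, -359/244, 39/122; SSR = 743/61.

SSR = 12.180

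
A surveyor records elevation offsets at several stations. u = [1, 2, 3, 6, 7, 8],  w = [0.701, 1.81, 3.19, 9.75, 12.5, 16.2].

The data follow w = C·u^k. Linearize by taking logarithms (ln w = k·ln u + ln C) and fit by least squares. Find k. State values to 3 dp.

k = 1.511

With ln wᵢ as the transformed response and ln uᵢ as the regressor:
AᵀA = [[13.0084, 7.6089]; [7.6089, 6]], rhs = [16.4721, 8.9861]ᵀ  (here Σln u = 7.6089, Σ(ln u)² = 13.0084, Σln w = 8.9861, Σln u·ln w = 16.4721).
Solving (det = 20.1558): k = 1.51115, ln C = -0.41868.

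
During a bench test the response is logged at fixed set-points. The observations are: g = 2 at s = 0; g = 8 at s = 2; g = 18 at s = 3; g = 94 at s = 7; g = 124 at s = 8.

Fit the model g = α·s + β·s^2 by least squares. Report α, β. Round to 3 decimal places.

Normal-equation sums: Σs·s = 126, Σs·s^2 = 890, Σs^2·s^2 = 6594.
Moment sums: Σs·g = 1720, Σs^2·g = 12736.
AᵀA·[α, β]ᵀ = Aᵀg becomes [[126, 890]; [890, 6594]]·[α, β]ᵀ = [1720, 12736]ᵀ.
Δ = 126·6594 − 890² = 38744.
α = (1720·6594 − 890·12736)/38744 = 830/4843; β = (126·12736 − 890·1720)/38744 = 9242/4843.

α = 0.171, β = 1.908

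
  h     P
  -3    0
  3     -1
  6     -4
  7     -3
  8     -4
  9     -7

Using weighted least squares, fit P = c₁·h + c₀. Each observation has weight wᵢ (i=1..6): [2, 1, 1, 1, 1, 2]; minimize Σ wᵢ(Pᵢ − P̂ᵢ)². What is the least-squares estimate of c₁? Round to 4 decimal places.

Entries of AᵀWA: Σwᵢ·h·h = 338, Σwᵢ·h = 36, Σwᵢ·1 = 8.
Moment sums: Σwᵢ·h·P = -206, Σwᵢ·P = -26.
Eliminating c₀: 8·(row 1) − 36·(row 2) gives 1408·c₁ = 8·(-206) − 36·(-26) = -712, so c₁ = -89/176.
Then c₀ = ((-26) − 36·(-89/176))/8 = -343/352.

c₁ = -0.5057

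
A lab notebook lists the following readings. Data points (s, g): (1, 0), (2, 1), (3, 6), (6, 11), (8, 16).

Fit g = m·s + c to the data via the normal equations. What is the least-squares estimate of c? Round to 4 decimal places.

The normal equations are: 114·m + 20·c = 214;  20·m + 5·c = 34.
(Σs·s = 114, Σs = 20, Σ1 = 5, Σs·g = 214, Σg = 34.)
det = 114·5 − 20² = 170.
m = (214·5 − 20·34)/170 = 39/17; c = (114·34 − 20·214)/170 = -202/85.

c = -2.3765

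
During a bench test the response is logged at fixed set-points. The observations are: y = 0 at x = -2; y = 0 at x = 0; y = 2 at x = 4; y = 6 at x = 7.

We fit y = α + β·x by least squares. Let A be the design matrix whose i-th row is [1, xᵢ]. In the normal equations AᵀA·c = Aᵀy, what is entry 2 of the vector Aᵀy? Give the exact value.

50

Entry 2 ↔ basis x, so (Aᵀy)_{2} = Σᵢ (x)·yᵢ = (-2)·(0) + (0)·(0) + (4)·(2) + (7)·(6) = 50.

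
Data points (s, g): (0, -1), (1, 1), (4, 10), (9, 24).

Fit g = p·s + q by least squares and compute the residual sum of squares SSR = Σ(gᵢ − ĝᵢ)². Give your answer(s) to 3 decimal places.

SSR = 0.347

Sums needed: Σs·s = 98, Σs = 14, Σ1 = 4.
For Xᵀg: Σs·g = 257, Σg = 34.
XᵀX·[p, q]ᵀ = Xᵀg becomes [[98, 14]; [14, 4]]·[p, q]ᵀ = [257, 34]ᵀ.
Determinant 98·4 − 14² = 196.
p = (257·4 − 14·34)/196 = 138/49; q = (98·34 − 14·257)/196 = -19/14.
Residuals: 5/14, -45/98, 9/98, 1/98; SSR = 17/49.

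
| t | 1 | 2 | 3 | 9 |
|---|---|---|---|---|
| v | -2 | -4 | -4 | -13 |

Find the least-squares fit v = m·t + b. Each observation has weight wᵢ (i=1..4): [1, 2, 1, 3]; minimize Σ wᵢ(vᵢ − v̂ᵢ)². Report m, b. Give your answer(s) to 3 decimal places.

m = -1.349, b = -0.827

Forming XᵀWX = [[261, 35]; [35, 7]] and XᵀWv = [-381, -53]ᵀ gives XᵀWX·[m, b]ᵀ = XᵀWv.
Determinant 261·7 − 35² = 602.
m = ((-381)·7 − 35·(-53))/602 = -58/43; b = (261·(-53) − 35·(-381))/602 = -249/301.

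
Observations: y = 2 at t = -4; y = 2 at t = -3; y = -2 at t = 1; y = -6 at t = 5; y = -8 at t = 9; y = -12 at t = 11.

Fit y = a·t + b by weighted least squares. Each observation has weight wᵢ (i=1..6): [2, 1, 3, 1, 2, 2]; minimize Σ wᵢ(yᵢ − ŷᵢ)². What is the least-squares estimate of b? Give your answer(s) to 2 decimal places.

Normal-equation sums: Σwᵢ·t·t = 473, Σwᵢ·t = 37, Σwᵢ·1 = 11.
And Σwᵢ·t·y = -466, Σwᵢ·y = -46.
So AᵀWA·[a, b]ᵀ = AᵀWy: [[473, 37]; [37, 11]]·[a, b]ᵀ = [-466, -46]ᵀ.
Eliminating b: 11·(row 1) − 37·(row 2) gives 3834·a = 11·(-466) − 37·(-46) = -3424, so a = -1712/1917.
Then b = ((-46) − 37·(-1712/1917))/11 = -2258/1917.

b = -1.18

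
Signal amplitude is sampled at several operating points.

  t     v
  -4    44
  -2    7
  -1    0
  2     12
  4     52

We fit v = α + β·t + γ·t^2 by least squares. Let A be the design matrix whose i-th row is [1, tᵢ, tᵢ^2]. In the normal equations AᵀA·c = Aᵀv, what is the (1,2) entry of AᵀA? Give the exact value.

Row 1 ↔ basis 1, column 2 ↔ basis t, so (AᵀA)_{1,2} = Σᵢ t = (1)·(-4) + (1)·(-2) + (1)·(-1) + (1)·(2) + (1)·(4) = -1.

-1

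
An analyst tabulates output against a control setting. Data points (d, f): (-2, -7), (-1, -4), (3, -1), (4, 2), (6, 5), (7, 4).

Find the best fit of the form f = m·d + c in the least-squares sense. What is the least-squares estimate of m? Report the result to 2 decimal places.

m = 1.25

The normal system XᵀX·[m, c]ᵀ = Xᵀf is [[115, 17]; [17, 6]]·[m, c]ᵀ = [81, -1]ᵀ.
Δ = 115·6 − 17² = 401.
m = (81·6 − 17·(-1))/401 = 503/401; c = (115·(-1) − 17·81)/401 = -1492/401.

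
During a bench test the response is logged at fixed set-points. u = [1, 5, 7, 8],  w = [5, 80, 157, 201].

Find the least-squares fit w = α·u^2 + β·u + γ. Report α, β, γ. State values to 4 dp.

α = 3.0565, β = 0.6371, γ = 1.1935

Compute the Gram sums: Σu^2·u^2 = 7123, Σu^2·u = 981, Σu^2 = 139, Σu·u = 139, Σu = 21, Σ1 = 4.
Moment sums: Σu^2·w = 22562, Σu·w = 3112, Σw = 443.
So MᵀM·[α, β, γ]ᵀ = Mᵀw: [[7123, 981, 139]; [981, 139, 21]; [139, 21, 4]]·[α, β, γ]ᵀ = [22562, 3112, 443]ᵀ.
Inverting the 3×3 Gram matrix, [α, β, γ]ᵀ = [379/124, 79/124, 37/31]ᵀ.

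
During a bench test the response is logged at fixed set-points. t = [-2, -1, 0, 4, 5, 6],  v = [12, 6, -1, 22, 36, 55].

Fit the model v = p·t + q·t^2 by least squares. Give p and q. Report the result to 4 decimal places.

p = -2.3845, q = 1.9281

With design matrix A, AᵀA = [[82, 396]; [396, 2194]] and Aᵀv = [568, 3286]ᵀ.
det = 82·2194 − 396² = 23092.
p = (568·2194 − 396·3286)/23092 = -13766/5773; q = (82·3286 − 396·568)/23092 = 11131/5773.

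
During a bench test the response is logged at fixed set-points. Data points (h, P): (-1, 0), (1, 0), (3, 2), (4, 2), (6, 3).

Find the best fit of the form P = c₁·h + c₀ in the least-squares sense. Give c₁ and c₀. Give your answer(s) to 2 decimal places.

Forming MᵀM = [[63, 13]; [13, 5]] and MᵀP = [32, 7]ᵀ gives MᵀM·[c₁, c₀]ᵀ = MᵀP.
Eliminating c₀: 5·(row 1) − 13·(row 2) gives 146·c₁ = 5·32 − 13·7 = 69, so c₁ = 69/146.
Then c₀ = (7 − 13·(69/146))/5 = 25/146.

c₁ = 0.47, c₀ = 0.17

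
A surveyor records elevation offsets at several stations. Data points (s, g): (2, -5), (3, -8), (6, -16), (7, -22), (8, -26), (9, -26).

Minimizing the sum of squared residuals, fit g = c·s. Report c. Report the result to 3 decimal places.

c = -2.988

From the data, Σs·s = 243.
Right-hand side: Σs·g = -726.
Normal equations: [[243]]·[c]ᵀ = [-726]ᵀ.
c = (-726)/243 = -2.98765.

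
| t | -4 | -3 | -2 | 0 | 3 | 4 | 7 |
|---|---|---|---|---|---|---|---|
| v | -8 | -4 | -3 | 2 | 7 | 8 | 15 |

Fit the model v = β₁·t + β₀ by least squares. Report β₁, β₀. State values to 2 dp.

β₁ = 1.97, β₀ = 1.02

XᵀX·[β₁, β₀]ᵀ = Xᵀv reads: 103·β₁ + 5·β₀ = 208;  5·β₁ + 7·β₀ = 17.
det = 103·7 − 5² = 696.
β₁ = (208·7 − 5·17)/696 = 457/232; β₀ = (103·17 − 5·208)/696 = 237/232.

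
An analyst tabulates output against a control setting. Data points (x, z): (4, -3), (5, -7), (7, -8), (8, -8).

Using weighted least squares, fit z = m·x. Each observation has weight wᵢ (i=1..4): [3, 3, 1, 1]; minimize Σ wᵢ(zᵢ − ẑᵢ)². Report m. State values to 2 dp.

Entries of MᵀWM: Σwᵢ·x·x = 236.
Moment sums: Σwᵢ·x·z = -261.
So MᵀWM·[m]ᵀ = MᵀWz: [[236]]·[m]ᵀ = [-261]ᵀ.
Hence m = -261 / 236 ≈ -1.10593.

m = -1.11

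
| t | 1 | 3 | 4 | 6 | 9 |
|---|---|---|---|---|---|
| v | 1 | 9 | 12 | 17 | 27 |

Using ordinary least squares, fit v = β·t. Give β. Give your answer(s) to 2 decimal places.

Entries of AᵀA: Σt·t = 143.
And Σt·v = 421.
β = 421/143 = 2.94406.

β = 2.94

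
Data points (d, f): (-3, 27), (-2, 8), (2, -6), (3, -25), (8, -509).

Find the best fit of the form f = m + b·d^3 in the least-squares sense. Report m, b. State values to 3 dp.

Forming XᵀX = [[5, 512]; [512, 263730]] and Xᵀf = [-505, -262124]ᵀ gives XᵀX·[m, b]ᵀ = Xᵀf.
Eliminating b: 263730·(row 1) − 512·(row 2) gives 1056506·m = 263730·(-505) − 512·(-262124) = 1023838, so m = 511919/528253.
Then b = ((-262124) − 512·(511919/528253))/263730 = -526030/528253.

m = 0.969, b = -0.996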